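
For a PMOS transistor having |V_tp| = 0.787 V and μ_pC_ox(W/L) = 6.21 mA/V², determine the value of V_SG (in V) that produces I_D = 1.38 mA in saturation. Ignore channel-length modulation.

V_SG = 1.45 V

In saturation I_D = ½ k_p (V_SG − |V_tp|)², so V_SG − |V_tp| = √(2 I_D / k_p) = √(2 × 1.38 / 6.21) = 0.667 V.
V_SG = 0.787 + 0.667 = 1.45 V.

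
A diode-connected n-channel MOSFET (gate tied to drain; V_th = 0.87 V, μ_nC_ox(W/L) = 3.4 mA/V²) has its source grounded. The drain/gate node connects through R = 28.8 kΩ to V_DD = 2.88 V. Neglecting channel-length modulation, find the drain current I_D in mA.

With gate tied to drain, V_GS = V_DS ≥ V_GS − V_th, so the device is in saturation.
KCL at the drain: ½ k_n (V_GS − V_th)² = (V_DD − V_GS)/R.
Let x = V_GS − 0.87. Then 49 x² + x − 2.01 = 0, giving x = 0.193 V (positive root), so V_GS = 1.06 V.
I_D = (V_DD − V_GS)/R = (2.88 − 1.06) / 28.8 = 0.0631 mA.

I_D = 0.0631 mA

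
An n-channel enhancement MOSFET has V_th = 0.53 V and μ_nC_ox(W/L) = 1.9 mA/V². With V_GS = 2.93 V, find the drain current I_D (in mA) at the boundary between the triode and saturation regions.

At the boundary V_DS = V_ov = V_GS − V_th = 2.93 − 0.53 = 2.4 V.
I_D = ½ k_n V_ov² = 0.5 × 1.9 × 2.4² = 5.47 mA.

I_D = 5.47 mA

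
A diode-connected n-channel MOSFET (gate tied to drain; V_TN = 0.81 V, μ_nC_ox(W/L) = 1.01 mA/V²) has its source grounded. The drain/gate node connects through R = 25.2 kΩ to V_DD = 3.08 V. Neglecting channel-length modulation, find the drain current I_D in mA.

I_D = 0.0748 mA

With gate tied to drain, V_GS = V_DS ≥ V_GS − V_TN, so the device is in saturation.
KCL at the drain: ½ k_n (V_GS − V_TN)² = (V_DD − V_GS)/R.
Let x = V_GS − 0.81. Then 12.7 x² + x − 2.27 = 0, giving x = 0.385 V (positive root), so V_GS = 1.19 V.
I_D = (V_DD − V_GS)/R = (3.08 − 1.19) / 25.2 = 0.0748 mA.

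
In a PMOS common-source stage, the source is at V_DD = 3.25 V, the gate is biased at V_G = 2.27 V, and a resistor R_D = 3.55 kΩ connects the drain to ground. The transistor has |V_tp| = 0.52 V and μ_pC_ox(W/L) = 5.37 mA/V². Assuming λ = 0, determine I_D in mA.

I_D = 0.568 mA

V_SG = V_DD − V_G = 3.25 − 2.27 = 0.98 V, so V_ov = 0.98 − 0.52 = 0.46 V.
Assume saturation: I_D = ½ k_p V_ov² = 0.5 × 5.37 × 0.46² = 0.568 mA, giving V_SD = V_DD − I_D R_D = 3.25 − 0.568 × 3.55 = 1.23 V.
V_SD = 1.23 V ≥ V_ov = 0.46 V, confirming saturation.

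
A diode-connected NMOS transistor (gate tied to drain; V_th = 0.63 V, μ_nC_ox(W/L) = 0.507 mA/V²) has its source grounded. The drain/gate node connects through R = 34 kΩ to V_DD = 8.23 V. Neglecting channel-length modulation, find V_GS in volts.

V_GS = 1.51 V

With gate tied to drain, V_GS = V_DS ≥ V_GS − V_th, so the device is in saturation.
KCL at the drain: ½ k_n (V_GS − V_th)² = (V_DD − V_GS)/R.
Let x = V_GS − 0.63. Then 8.62 x² + x − 7.6 = 0, giving x = 0.883 V (positive root), so V_GS = 1.51 V.
I_D = (V_DD − V_GS)/R = (8.23 − 1.51) / 34 = 0.198 mA.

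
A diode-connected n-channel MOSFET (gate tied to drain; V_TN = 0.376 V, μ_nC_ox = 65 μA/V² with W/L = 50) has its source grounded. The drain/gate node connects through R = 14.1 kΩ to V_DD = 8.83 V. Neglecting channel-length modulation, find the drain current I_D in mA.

With gate tied to drain, V_GS = V_DS ≥ V_GS − V_TN, so the device is in saturation.
k_n = μ_nC_ox · (W/L) = 3.25 mA/V².
KCL at the drain: ½ k_n (V_GS − V_TN)² = (V_DD − V_GS)/R.
Let x = V_GS − 0.376. Then 22.9 x² + x − 8.454 = 0, giving x = 0.586 V (positive root), so V_GS = 0.962 V.
I_D = (V_DD − V_GS)/R = (8.83 − 0.962) / 14.1 = 0.558 mA.

I_D = 0.558 mA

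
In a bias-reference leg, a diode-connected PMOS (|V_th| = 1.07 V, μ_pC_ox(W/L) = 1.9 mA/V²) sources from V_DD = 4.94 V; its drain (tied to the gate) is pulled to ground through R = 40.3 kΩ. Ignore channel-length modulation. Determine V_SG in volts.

With gate tied to drain, V_SG = V_SD ≥ V_SG − |V_th|, so the device is in saturation.
KCL at the drain: ½ k_p (V_SG − |V_th|)² = (V_DD − V_SG)/R.
Let x = V_SG − 1.07. Then 38.3 x² + x − 3.87 = 0, giving x = 0.305 V (positive root), so V_SG = 1.38 V.
I_D = (V_DD − V_SG)/R = (4.94 − 1.38) / 40.3 = 0.0885 mA.

V_SG = 1.38 V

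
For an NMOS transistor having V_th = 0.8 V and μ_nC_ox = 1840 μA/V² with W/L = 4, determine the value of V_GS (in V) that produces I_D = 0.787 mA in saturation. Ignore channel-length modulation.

V_GS = 1.26 V

k_n = μ_nC_ox · (W/L) = 7.36 mA/V².
In saturation I_D = ½ k_n (V_GS − V_th)², so V_GS − V_th = √(2 I_D / k_n) = √(2 × 0.787 / 7.36) = 0.462 V.
V_GS = 0.8 + 0.462 = 1.26 V.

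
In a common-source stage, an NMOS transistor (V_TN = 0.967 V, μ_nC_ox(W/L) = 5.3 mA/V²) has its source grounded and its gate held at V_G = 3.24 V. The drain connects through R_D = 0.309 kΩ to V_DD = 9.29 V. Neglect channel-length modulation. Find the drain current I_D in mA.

V_GS = V_G = 3.24 V, so V_ov = 3.24 − 0.967 = 2.27 V.
Assume saturation: I_D = ½ k_n V_ov² = 0.5 × 5.3 × 2.27² = 13.7 mA, giving V_DS = V_DD − I_D R_D = 9.29 − 13.7 × 0.309 = 5.06 V.
V_DS = 5.06 V ≥ V_ov = 2.27 V, confirming saturation.

I_D = 13.7 mA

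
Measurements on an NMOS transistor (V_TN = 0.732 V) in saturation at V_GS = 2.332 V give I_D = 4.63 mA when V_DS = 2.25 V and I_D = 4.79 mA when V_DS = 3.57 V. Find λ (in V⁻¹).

With V_GS fixed, I_D ∝ (1 + λ V_DS) in saturation, so I_D2/I_D1 = (1 + λ V_DS2)/(1 + λ V_DS1).
4.79/4.63 = 1.035 = (1 + 3.57 λ)/(1 + 2.25 λ).
Solving: λ (I_D1 V_DS2 − I_D2 V_DS1) = I_D2 − I_D1, so λ = (4.79 − 4.63) / (4.63 × 3.57 − 4.79 × 2.25) = 0.16 / 5.75 = 0.0278 V⁻¹.

λ = 0.0278 V⁻¹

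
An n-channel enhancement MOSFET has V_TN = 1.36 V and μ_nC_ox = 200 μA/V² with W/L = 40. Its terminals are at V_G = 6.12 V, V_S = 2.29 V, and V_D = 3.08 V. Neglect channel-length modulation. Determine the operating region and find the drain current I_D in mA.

Triode; I_D = 13.1 mA

V_GS = V_G − V_S = 6.12 − 2.29 = 3.83 V; V_DS = V_D − V_S = 3.08 − 2.29 = 0.79 V.
k_n = μ_nC_ox · (W/L) = 8 mA/V².
V_ov = V_GS − V_TN = 3.83 − 1.36 = 2.47 V.
Since V_DS = 0.79 V < V_ov = 2.47 V, the device is in the triode region.
I_D = k_n [V_ov · V_DS − ½ V_DS²] = 8 × [2.47 × 0.79 − 0.5 × 0.79²] = 13.1 mA.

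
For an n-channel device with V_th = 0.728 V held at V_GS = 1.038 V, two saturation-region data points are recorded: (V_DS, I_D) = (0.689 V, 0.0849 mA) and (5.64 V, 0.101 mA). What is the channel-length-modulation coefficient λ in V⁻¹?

With V_GS fixed, I_D ∝ (1 + λ V_DS) in saturation, so I_D2/I_D1 = (1 + λ V_DS2)/(1 + λ V_DS1).
0.101/0.0849 = 1.19 = (1 + 5.64 λ)/(1 + 0.689 λ).
Solving: λ (I_D1 V_DS2 − I_D2 V_DS1) = I_D2 − I_D1, so λ = (0.101 − 0.0849) / (0.0849 × 5.64 − 0.101 × 0.689) = 0.0161 / 0.409 = 0.0393 V⁻¹.

λ = 0.0393 V⁻¹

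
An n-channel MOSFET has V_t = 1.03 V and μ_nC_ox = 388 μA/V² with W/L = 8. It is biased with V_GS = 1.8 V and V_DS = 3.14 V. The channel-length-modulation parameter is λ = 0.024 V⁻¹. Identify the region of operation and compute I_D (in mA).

k_n = μ_nC_ox · (W/L) = 3.104 mA/V².
V_ov = V_GS − V_t = 1.8 − 1.03 = 0.77 V.
Since V_DS = 3.14 V ≥ V_ov = 0.77 V, the device is in saturation.
I_D = ½ k_n V_ov² (1 + λ V_DS) = 0.5 × 3.104 × 0.77² × (1 + 0.024 × 3.14) = 0.99 mA.

Saturation; I_D = 0.990 mA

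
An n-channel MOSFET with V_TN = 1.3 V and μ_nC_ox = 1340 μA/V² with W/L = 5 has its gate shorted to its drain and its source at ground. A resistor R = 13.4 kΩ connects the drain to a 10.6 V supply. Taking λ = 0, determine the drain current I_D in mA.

I_D = 0.661 mA

With gate tied to drain, V_GS = V_DS ≥ V_GS − V_TN, so the device is in saturation.
k_n = μ_nC_ox · (W/L) = 6.7 mA/V².
KCL at the drain: ½ k_n (V_GS − V_TN)² = (V_DD − V_GS)/R.
Let x = V_GS − 1.3. Then 44.9 x² + x − 9.3 = 0, giving x = 0.444 V (positive root), so V_GS = 1.74 V.
I_D = (V_DD − V_GS)/R = (10.6 − 1.74) / 13.4 = 0.661 mA.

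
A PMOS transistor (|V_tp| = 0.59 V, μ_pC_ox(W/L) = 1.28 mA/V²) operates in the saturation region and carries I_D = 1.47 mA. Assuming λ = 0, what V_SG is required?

V_SG = 2.11 V

In saturation I_D = ½ k_p (V_SG − |V_tp|)², so V_SG − |V_tp| = √(2 I_D / k_p) = √(2 × 1.47 / 1.28) = 1.52 V.
V_SG = 0.59 + 1.52 = 2.11 V.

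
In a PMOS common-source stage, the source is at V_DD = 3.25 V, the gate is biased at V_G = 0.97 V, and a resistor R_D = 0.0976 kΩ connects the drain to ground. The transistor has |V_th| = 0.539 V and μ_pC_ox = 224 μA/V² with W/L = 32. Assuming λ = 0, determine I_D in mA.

V_SG = V_DD − V_G = 3.25 − 0.97 = 2.28 V, so V_ov = 2.28 − 0.539 = 1.74 V.
k_p = μ_pC_ox · (W/L) = 7.168 mA/V².
Assume saturation: I_D = ½ k_p V_ov² = 0.5 × 7.168 × 1.74² = 10.9 mA, giving V_SD = V_DD − I_D R_D = 3.25 − 10.9 × 0.0976 = 2.19 V.
V_SD = 2.19 V ≥ V_ov = 1.74 V, confirming saturation.

I_D = 10.9 mA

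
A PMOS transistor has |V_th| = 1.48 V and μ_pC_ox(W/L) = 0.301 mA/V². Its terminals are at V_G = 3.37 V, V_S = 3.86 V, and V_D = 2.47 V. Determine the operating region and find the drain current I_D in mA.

Cutoff; I_D = 0 mA

V_SG = V_S − V_G = 3.86 − 3.37 = 0.49 V; V_SD = V_S − V_D = 3.86 − 2.47 = 1.39 V.
V_SG = 0.49 V < |V_th| = 1.48 V, so the transistor is in cutoff.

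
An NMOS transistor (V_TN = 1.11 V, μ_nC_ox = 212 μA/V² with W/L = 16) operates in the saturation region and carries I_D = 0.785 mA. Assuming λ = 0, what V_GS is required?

V_GS = 1.79 V

k_n = μ_nC_ox · (W/L) = 3.392 mA/V².
In saturation I_D = ½ k_n (V_GS − V_TN)², so V_GS − V_TN = √(2 I_D / k_n) = √(2 × 0.785 / 3.392) = 0.68 V.
V_GS = 1.11 + 0.68 = 1.79 V.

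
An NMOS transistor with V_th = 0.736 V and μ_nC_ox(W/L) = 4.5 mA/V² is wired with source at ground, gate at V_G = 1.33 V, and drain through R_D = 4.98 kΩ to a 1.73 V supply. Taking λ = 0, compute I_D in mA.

V_GS = V_G = 1.33 V, so V_ov = 1.33 − 0.736 = 0.594 V.
Assume saturation: I_D = ½ k_n V_ov² = 0.5 × 4.5 × 0.594² = 0.794 mA, giving V_DS = V_DD − I_D R_D = 1.73 − 0.794 × 4.98 = -2.22 V.
But -2.22 V < V_ov = 0.594 V, so the device is actually in triode.
In triode I_D = k_n[V_ov V_DS − ½ V_DS²] and I_D = (V_DD − V_DS)/R_D. Equating: 11.2 V_DS² − 14.31 V_DS + 1.73 = 0, giving V_DS = 0.135 V (the root below V_ov).
I_D = (1.73 − 0.135) / 4.98 = 0.32 mA.

I_D = 0.320 mA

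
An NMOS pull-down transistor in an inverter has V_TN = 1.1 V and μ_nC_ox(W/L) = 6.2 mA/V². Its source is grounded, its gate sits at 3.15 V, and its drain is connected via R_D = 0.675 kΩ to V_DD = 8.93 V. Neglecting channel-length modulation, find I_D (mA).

V_GS = V_G = 3.15 V, so V_ov = 3.15 − 1.1 = 2.05 V.
Assume saturation: I_D = ½ k_n V_ov² = 0.5 × 6.2 × 2.05² = 13 mA, giving V_DS = V_DD − I_D R_D = 8.93 − 13 × 0.675 = 0.136 V.
But 0.136 V < V_ov = 2.05 V, so the device is actually in triode.
In triode I_D = k_n[V_ov V_DS − ½ V_DS²] and I_D = (V_DD − V_DS)/R_D. Equating: 2.09 V_DS² − 9.579 V_DS + 8.93 = 0, giving V_DS = 1.3 V (the root below V_ov).
I_D = (8.93 − 1.3) / 0.675 = 11.3 mA.

I_D = 11.3 mA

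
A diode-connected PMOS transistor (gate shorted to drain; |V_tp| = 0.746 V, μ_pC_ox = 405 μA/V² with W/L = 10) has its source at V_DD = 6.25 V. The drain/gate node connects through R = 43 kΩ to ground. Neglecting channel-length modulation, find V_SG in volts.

With gate tied to drain, V_SG = V_SD ≥ V_SG − |V_tp|, so the device is in saturation.
k_p = μ_pC_ox · (W/L) = 4.05 mA/V².
KCL at the drain: ½ k_p (V_SG − |V_tp|)² = (V_DD − V_SG)/R.
Let x = V_SG − 0.746. Then 87.1 x² + x − 5.504 = 0, giving x = 0.246 V (positive root), so V_SG = 0.992 V.
I_D = (V_DD − V_SG)/R = (6.25 − 0.992) / 43 = 0.122 mA.

V_SG = 0.992 V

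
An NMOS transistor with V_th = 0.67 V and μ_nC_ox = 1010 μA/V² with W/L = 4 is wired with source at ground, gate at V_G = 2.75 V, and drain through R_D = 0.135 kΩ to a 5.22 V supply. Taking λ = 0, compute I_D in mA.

I_D = 8.74 mA

V_GS = V_G = 2.75 V, so V_ov = 2.75 − 0.67 = 2.08 V.
k_n = μ_nC_ox · (W/L) = 4.04 mA/V².
Assume saturation: I_D = ½ k_n V_ov² = 0.5 × 4.04 × 2.08² = 8.74 mA, giving V_DS = V_DD − I_D R_D = 5.22 − 8.74 × 0.135 = 4.04 V.
V_DS = 4.04 V ≥ V_ov = 2.08 V, confirming saturation.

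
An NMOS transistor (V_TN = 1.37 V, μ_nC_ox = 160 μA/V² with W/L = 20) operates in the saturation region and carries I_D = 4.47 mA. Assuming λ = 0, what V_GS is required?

V_GS = 3.04 V

k_n = μ_nC_ox · (W/L) = 3.2 mA/V².
In saturation I_D = ½ k_n (V_GS − V_TN)², so V_GS − V_TN = √(2 I_D / k_n) = √(2 × 4.47 / 3.2) = 1.67 V.
V_GS = 1.37 + 1.67 = 3.04 V.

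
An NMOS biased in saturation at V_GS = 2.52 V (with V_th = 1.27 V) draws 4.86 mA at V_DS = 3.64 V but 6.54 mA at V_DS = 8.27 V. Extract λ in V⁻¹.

λ = 0.103 V⁻¹

With V_GS fixed, I_D ∝ (1 + λ V_DS) in saturation, so I_D2/I_D1 = (1 + λ V_DS2)/(1 + λ V_DS1).
6.54/4.86 = 1.346 = (1 + 8.27 λ)/(1 + 3.64 λ).
Solving: λ (I_D1 V_DS2 − I_D2 V_DS1) = I_D2 − I_D1, so λ = (6.54 − 4.86) / (4.86 × 8.27 − 6.54 × 3.64) = 1.68 / 16.4 = 0.103 V⁻¹.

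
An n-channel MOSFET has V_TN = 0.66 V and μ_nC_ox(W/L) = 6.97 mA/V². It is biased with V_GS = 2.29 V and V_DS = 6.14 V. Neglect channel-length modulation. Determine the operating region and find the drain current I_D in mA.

V_ov = V_GS − V_TN = 2.29 − 0.66 = 1.63 V.
Since V_DS = 6.14 V ≥ V_ov = 1.63 V, the device is in saturation.
I_D = ½ k_n V_ov² = 0.5 × 6.97 × 1.63² = 9.26 mA.

Saturation; I_D = 9.26 mA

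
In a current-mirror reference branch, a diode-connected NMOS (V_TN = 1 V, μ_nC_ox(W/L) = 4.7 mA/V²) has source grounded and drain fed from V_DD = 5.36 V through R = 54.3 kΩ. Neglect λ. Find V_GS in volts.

V_GS = 1.18 V

With gate tied to drain, V_GS = V_DS ≥ V_GS − V_TN, so the device is in saturation.
KCL at the drain: ½ k_n (V_GS − V_TN)² = (V_DD − V_GS)/R.
Let x = V_GS − 1. Then 128 x² + x − 4.36 = 0, giving x = 0.181 V (positive root), so V_GS = 1.18 V.
I_D = (V_DD − V_GS)/R = (5.36 − 1.18) / 54.3 = 0.077 mA.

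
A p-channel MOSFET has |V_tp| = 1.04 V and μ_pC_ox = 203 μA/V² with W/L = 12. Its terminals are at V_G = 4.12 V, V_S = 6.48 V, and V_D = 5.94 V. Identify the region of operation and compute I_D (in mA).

V_SG = V_S − V_G = 6.48 − 4.12 = 2.36 V; V_SD = V_S − V_D = 6.48 − 5.94 = 0.54 V.
k_p = μ_pC_ox · (W/L) = 2.436 mA/V².
V_ov = V_SG − |V_tp| = 2.36 − 1.04 = 1.32 V.
Since V_SD = 0.54 V < V_ov = 1.32 V, the device is in the triode region.
I_D = k_p [V_ov · V_SD − ½ V_SD²] = 2.436 × [1.32 × 0.54 − 0.5 × 0.54²] = 1.38 mA.

Triode; I_D = 1.38 mA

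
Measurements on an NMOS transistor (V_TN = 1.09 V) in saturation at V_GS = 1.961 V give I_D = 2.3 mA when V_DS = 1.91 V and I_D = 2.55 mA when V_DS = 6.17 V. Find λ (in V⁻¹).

λ = 0.0268 V⁻¹

With V_GS fixed, I_D ∝ (1 + λ V_DS) in saturation, so I_D2/I_D1 = (1 + λ V_DS2)/(1 + λ V_DS1).
2.55/2.3 = 1.109 = (1 + 6.17 λ)/(1 + 1.91 λ).
Solving: λ (I_D1 V_DS2 − I_D2 V_DS1) = I_D2 − I_D1, so λ = (2.55 − 2.3) / (2.3 × 6.17 − 2.55 × 1.91) = 0.25 / 9.32 = 0.0268 V⁻¹.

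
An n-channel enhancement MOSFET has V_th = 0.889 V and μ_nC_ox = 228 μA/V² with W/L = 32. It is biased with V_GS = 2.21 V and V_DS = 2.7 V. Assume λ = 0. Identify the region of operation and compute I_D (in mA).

k_n = μ_nC_ox · (W/L) = 7.296 mA/V².
V_ov = V_GS − V_th = 2.21 − 0.889 = 1.32 V.
Since V_DS = 2.7 V ≥ V_ov = 1.32 V, the device is in saturation.
I_D = ½ k_n V_ov² = 0.5 × 7.296 × 1.32² = 6.37 mA.

Saturation; I_D = 6.37 mA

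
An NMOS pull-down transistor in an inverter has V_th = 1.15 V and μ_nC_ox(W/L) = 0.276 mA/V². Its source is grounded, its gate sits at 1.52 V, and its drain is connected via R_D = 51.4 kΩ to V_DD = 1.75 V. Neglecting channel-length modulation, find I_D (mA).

V_GS = V_G = 1.52 V, so V_ov = 1.52 − 1.15 = 0.37 V.
Assume saturation: I_D = ½ k_n V_ov² = 0.5 × 0.276 × 0.37² = 0.0189 mA, giving V_DS = V_DD − I_D R_D = 1.75 − 0.0189 × 51.4 = 0.779 V.
V_DS = 0.779 V ≥ V_ov = 0.37 V, confirming saturation.

I_D = 0.0189 mA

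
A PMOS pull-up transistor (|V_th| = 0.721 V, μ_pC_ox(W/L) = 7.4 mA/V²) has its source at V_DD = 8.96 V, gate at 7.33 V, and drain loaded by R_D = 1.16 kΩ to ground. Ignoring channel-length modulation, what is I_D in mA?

I_D = 3.06 mA

V_SG = V_DD − V_G = 8.96 − 7.33 = 1.63 V, so V_ov = 1.63 − 0.721 = 0.909 V.
Assume saturation: I_D = ½ k_p V_ov² = 0.5 × 7.4 × 0.909² = 3.06 mA, giving V_SD = V_DD − I_D R_D = 8.96 − 3.06 × 1.16 = 5.41 V.
V_SD = 5.41 V ≥ V_ov = 0.909 V, confirming saturation.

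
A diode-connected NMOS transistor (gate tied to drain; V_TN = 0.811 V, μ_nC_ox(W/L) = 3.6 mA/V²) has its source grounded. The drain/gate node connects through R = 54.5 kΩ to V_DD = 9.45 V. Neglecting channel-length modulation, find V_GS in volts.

V_GS = 1.10 V

With gate tied to drain, V_GS = V_DS ≥ V_GS − V_TN, so the device is in saturation.
KCL at the drain: ½ k_n (V_GS − V_TN)² = (V_DD − V_GS)/R.
Let x = V_GS − 0.811. Then 98.1 x² + x − 8.639 = 0, giving x = 0.292 V (positive root), so V_GS = 1.1 V.
I_D = (V_DD − V_GS)/R = (9.45 − 1.1) / 54.5 = 0.153 mA.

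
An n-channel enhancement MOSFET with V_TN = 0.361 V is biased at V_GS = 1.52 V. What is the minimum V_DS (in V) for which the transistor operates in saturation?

The boundary between triode and saturation is V_DS = V_GS − V_TN = V_ov.
V_ov = 1.52 − 0.361 = 1.16 V.

V_DS,sat = 1.16 V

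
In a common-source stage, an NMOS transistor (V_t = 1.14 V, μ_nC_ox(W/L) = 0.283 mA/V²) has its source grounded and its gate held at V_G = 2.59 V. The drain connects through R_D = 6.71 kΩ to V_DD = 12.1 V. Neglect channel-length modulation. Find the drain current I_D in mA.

I_D = 0.298 mA

V_GS = V_G = 2.59 V, so V_ov = 2.59 − 1.14 = 1.45 V.
Assume saturation: I_D = ½ k_n V_ov² = 0.5 × 0.283 × 1.45² = 0.298 mA, giving V_DS = V_DD − I_D R_D = 12.1 − 0.298 × 6.71 = 10.1 V.
V_DS = 10.1 V ≥ V_ov = 1.45 V, confirming saturation.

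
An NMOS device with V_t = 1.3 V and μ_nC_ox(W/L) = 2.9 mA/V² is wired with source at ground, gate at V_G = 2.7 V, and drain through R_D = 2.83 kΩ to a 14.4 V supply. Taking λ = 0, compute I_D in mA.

V_GS = V_G = 2.7 V, so V_ov = 2.7 − 1.3 = 1.4 V.
Assume saturation: I_D = ½ k_n V_ov² = 0.5 × 2.9 × 1.4² = 2.84 mA, giving V_DS = V_DD − I_D R_D = 14.4 − 2.84 × 2.83 = 6.36 V.
V_DS = 6.36 V ≥ V_ov = 1.4 V, confirming saturation.

I_D = 2.84 mA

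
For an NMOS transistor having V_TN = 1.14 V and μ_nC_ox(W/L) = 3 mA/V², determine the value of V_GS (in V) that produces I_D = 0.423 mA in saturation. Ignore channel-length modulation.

V_GS = 1.67 V

In saturation I_D = ½ k_n (V_GS − V_TN)², so V_GS − V_TN = √(2 I_D / k_n) = √(2 × 0.423 / 3) = 0.531 V.
V_GS = 1.14 + 0.531 = 1.67 V.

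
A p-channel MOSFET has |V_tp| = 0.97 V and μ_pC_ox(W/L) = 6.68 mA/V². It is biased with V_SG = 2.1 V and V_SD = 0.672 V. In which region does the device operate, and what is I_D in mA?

Triode; I_D = 3.56 mA

V_ov = V_SG − |V_tp| = 2.1 − 0.97 = 1.13 V.
Since V_SD = 0.672 V < V_ov = 1.13 V, the device is in the triode region.
I_D = k_p [V_ov · V_SD − ½ V_SD²] = 6.68 × [1.13 × 0.672 − 0.5 × 0.672²] = 3.56 mA.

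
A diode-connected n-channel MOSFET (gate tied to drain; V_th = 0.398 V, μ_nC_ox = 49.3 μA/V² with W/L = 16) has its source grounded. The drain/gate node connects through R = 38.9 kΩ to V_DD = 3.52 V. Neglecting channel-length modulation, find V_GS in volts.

With gate tied to drain, V_GS = V_DS ≥ V_GS − V_th, so the device is in saturation.
k_n = μ_nC_ox · (W/L) = 0.7888 mA/V².
KCL at the drain: ½ k_n (V_GS − V_th)² = (V_DD − V_GS)/R.
Let x = V_GS − 0.398. Then 15.3 x² + x − 3.122 = 0, giving x = 0.42 V (positive root), so V_GS = 0.818 V.
I_D = (V_DD − V_GS)/R = (3.52 − 0.818) / 38.9 = 0.0695 mA.

V_GS = 0.818 V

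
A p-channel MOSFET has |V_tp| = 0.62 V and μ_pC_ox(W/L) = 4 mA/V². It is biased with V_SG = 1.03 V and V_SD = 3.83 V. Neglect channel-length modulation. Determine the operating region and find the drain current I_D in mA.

Saturation; I_D = 0.336 mA

V_ov = V_SG − |V_tp| = 1.03 − 0.62 = 0.41 V.
Since V_SD = 3.83 V ≥ V_ov = 0.41 V, the device is in saturation.
I_D = ½ k_p V_ov² = 0.5 × 4 × 0.41² = 0.336 mA.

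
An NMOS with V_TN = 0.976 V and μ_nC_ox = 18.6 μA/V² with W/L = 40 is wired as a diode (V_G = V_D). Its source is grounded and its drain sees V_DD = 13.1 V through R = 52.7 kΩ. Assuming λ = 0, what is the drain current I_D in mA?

I_D = 0.216 mA

With gate tied to drain, V_GS = V_DS ≥ V_GS − V_TN, so the device is in saturation.
k_n = μ_nC_ox · (W/L) = 0.744 mA/V².
KCL at the drain: ½ k_n (V_GS − V_TN)² = (V_DD − V_GS)/R.
Let x = V_GS − 0.976. Then 19.6 x² + x − 12.12 = 0, giving x = 0.761 V (positive root), so V_GS = 1.74 V.
I_D = (V_DD − V_GS)/R = (13.1 − 1.74) / 52.7 = 0.216 mA.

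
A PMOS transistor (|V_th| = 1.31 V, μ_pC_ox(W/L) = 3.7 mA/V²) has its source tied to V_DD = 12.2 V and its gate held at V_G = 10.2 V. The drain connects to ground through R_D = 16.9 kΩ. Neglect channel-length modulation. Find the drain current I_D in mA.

I_D = 0.700 mA

V_SG = V_DD − V_G = 12.2 − 10.2 = 2 V, so V_ov = 2 − 1.31 = 0.69 V.
Assume saturation: I_D = ½ k_p V_ov² = 0.5 × 3.7 × 0.69² = 0.881 mA, giving V_SD = V_DD − I_D R_D = 12.2 − 0.881 × 16.9 = -2.69 V.
But -2.69 V < V_ov = 0.69 V, so the device is actually in triode.
In triode I_D = k_p[V_ov V_SD − ½ V_SD²] and I_D = (V_DD − V_SD)/R_D. Equating: 31.3 V_SD² − 44.15 V_SD + 12.2 = 0, giving V_SD = 0.377 V (the root below V_ov).
I_D = (12.2 − 0.377) / 16.9 = 0.7 mA.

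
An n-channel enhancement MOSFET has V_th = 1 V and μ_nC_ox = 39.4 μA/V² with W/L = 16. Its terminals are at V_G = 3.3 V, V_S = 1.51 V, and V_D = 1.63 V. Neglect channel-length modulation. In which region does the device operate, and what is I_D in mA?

Triode; I_D = 0.0552 mA

V_GS = V_G − V_S = 3.3 − 1.51 = 1.79 V; V_DS = V_D − V_S = 1.63 − 1.51 = 0.12 V.
k_n = μ_nC_ox · (W/L) = 0.6304 mA/V².
V_ov = V_GS − V_th = 1.79 − 1 = 0.79 V.
Since V_DS = 0.12 V < V_ov = 0.79 V, the device is in the triode region.
I_D = k_n [V_ov · V_DS − ½ V_DS²] = 0.6304 × [0.79 × 0.12 − 0.5 × 0.12²] = 0.0552 mA.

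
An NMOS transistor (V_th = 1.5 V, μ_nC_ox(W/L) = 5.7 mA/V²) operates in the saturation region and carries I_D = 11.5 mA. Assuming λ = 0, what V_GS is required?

V_GS = 3.51 V

In saturation I_D = ½ k_n (V_GS − V_th)², so V_GS − V_th = √(2 I_D / k_n) = √(2 × 11.5 / 5.7) = 2.01 V.
V_GS = 1.5 + 2.01 = 3.51 V.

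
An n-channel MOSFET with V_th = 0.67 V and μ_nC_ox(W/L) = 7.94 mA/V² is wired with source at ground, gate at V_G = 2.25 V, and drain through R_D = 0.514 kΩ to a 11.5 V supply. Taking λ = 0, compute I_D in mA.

I_D = 9.91 mA

V_GS = V_G = 2.25 V, so V_ov = 2.25 − 0.67 = 1.58 V.
Assume saturation: I_D = ½ k_n V_ov² = 0.5 × 7.94 × 1.58² = 9.91 mA, giving V_DS = V_DD − I_D R_D = 11.5 − 9.91 × 0.514 = 6.41 V.
V_DS = 6.41 V ≥ V_ov = 1.58 V, confirming saturation.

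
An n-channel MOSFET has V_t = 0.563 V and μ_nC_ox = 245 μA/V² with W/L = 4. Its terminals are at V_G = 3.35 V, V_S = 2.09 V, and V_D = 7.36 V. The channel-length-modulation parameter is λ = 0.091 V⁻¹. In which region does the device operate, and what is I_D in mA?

V_GS = V_G − V_S = 3.35 − 2.09 = 1.26 V; V_DS = V_D − V_S = 7.36 − 2.09 = 5.27 V.
k_n = μ_nC_ox · (W/L) = 0.98 mA/V².
V_ov = V_GS − V_t = 1.26 − 0.563 = 0.697 V.
Since V_DS = 5.27 V ≥ V_ov = 0.697 V, the device is in saturation.
I_D = ½ k_n V_ov² (1 + λ V_DS) = 0.5 × 0.98 × 0.697² × (1 + 0.091 × 5.27) = 0.352 mA.

Saturation; I_D = 0.352 mA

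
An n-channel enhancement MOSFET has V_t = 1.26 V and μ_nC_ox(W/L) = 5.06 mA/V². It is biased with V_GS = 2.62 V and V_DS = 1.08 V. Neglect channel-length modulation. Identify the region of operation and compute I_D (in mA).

Triode; I_D = 4.48 mA

V_ov = V_GS − V_t = 2.62 − 1.26 = 1.36 V.
Since V_DS = 1.08 V < V_ov = 1.36 V, the device is in the triode region.
I_D = k_n [V_ov · V_DS − ½ V_DS²] = 5.06 × [1.36 × 1.08 − 0.5 × 1.08²] = 4.48 mA.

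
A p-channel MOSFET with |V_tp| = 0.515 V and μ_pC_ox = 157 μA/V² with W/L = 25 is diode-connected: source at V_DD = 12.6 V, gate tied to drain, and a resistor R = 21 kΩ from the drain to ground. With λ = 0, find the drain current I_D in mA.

I_D = 0.550 mA

With gate tied to drain, V_SG = V_SD ≥ V_SG − |V_tp|, so the device is in saturation.
k_p = μ_pC_ox · (W/L) = 3.925 mA/V².
KCL at the drain: ½ k_p (V_SG − |V_tp|)² = (V_DD − V_SG)/R.
Let x = V_SG − 0.515. Then 41.2 x² + x − 12.08 = 0, giving x = 0.53 V (positive root), so V_SG = 1.04 V.
I_D = (V_DD − V_SG)/R = (12.6 − 1.04) / 21 = 0.55 mA.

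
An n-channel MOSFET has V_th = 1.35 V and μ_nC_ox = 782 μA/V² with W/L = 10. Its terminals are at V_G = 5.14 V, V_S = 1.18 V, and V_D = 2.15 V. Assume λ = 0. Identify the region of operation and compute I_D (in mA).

Triode; I_D = 16.1 mA

V_GS = V_G − V_S = 5.14 − 1.18 = 3.96 V; V_DS = V_D − V_S = 2.15 − 1.18 = 0.97 V.
k_n = μ_nC_ox · (W/L) = 7.82 mA/V².
V_ov = V_GS − V_th = 3.96 − 1.35 = 2.61 V.
Since V_DS = 0.97 V < V_ov = 2.61 V, the device is in the triode region.
I_D = k_n [V_ov · V_DS − ½ V_DS²] = 7.82 × [2.61 × 0.97 − 0.5 × 0.97²] = 16.1 mA.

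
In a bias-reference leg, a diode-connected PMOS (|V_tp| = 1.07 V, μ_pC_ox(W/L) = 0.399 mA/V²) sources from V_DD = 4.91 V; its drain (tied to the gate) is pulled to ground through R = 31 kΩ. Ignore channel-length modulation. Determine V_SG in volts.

V_SG = 1.78 V

With gate tied to drain, V_SG = V_SD ≥ V_SG − |V_tp|, so the device is in saturation.
KCL at the drain: ½ k_p (V_SG − |V_tp|)² = (V_DD − V_SG)/R.
Let x = V_SG − 1.07. Then 6.18 x² + x − 3.84 = 0, giving x = 0.711 V (positive root), so V_SG = 1.78 V.
I_D = (V_DD − V_SG)/R = (4.91 − 1.78) / 31 = 0.101 mA.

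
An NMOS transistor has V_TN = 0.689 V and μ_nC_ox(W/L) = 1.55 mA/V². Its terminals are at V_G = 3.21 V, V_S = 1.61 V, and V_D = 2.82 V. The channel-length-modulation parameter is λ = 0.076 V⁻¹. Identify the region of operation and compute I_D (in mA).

Saturation; I_D = 0.702 mA

V_GS = V_G − V_S = 3.21 − 1.61 = 1.6 V; V_DS = V_D − V_S = 2.82 − 1.61 = 1.21 V.
V_ov = V_GS − V_TN = 1.6 − 0.689 = 0.911 V.
Since V_DS = 1.21 V ≥ V_ov = 0.911 V, the device is in saturation.
I_D = ½ k_n V_ov² (1 + λ V_DS) = 0.5 × 1.55 × 0.911² × (1 + 0.076 × 1.21) = 0.702 mA.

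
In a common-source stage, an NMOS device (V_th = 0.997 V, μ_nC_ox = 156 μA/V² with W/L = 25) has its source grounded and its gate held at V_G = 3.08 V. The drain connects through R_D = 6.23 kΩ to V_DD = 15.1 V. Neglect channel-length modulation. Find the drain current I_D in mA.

I_D = 2.37 mA

V_GS = V_G = 3.08 V, so V_ov = 3.08 − 0.997 = 2.08 V.
k_n = μ_nC_ox · (W/L) = 3.9 mA/V².
Assume saturation: I_D = ½ k_n V_ov² = 0.5 × 3.9 × 2.08² = 8.46 mA, giving V_DS = V_DD − I_D R_D = 15.1 − 8.46 × 6.23 = -37.6 V.
But -37.6 V < V_ov = 2.08 V, so the device is actually in triode.
In triode I_D = k_n[V_ov V_DS − ½ V_DS²] and I_D = (V_DD − V_DS)/R_D. Equating: 12.1 V_DS² − 51.61 V_DS + 15.1 = 0, giving V_DS = 0.316 V (the root below V_ov).
I_D = (15.1 − 0.316) / 6.23 = 2.37 mA.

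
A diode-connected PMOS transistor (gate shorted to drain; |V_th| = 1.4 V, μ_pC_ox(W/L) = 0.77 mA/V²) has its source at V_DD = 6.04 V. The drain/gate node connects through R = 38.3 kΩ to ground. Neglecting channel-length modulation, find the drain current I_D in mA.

I_D = 0.107 mA

With gate tied to drain, V_SG = V_SD ≥ V_SG − |V_th|, so the device is in saturation.
KCL at the drain: ½ k_p (V_SG − |V_th|)² = (V_DD − V_SG)/R.
Let x = V_SG − 1.4. Then 14.7 x² + x − 4.64 = 0, giving x = 0.528 V (positive root), so V_SG = 1.93 V.
I_D = (V_DD − V_SG)/R = (6.04 − 1.93) / 38.3 = 0.107 mA.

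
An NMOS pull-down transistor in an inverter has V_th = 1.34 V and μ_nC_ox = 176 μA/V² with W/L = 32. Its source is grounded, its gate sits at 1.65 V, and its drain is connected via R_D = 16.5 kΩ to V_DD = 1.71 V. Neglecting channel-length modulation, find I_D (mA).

V_GS = V_G = 1.65 V, so V_ov = 1.65 − 1.34 = 0.31 V.
k_n = μ_nC_ox · (W/L) = 5.632 mA/V².
Assume saturation: I_D = ½ k_n V_ov² = 0.5 × 5.632 × 0.31² = 0.271 mA, giving V_DS = V_DD − I_D R_D = 1.71 − 0.271 × 16.5 = -2.76 V.
But -2.76 V < V_ov = 0.31 V, so the device is actually in triode.
In triode I_D = k_n[V_ov V_DS − ½ V_DS²] and I_D = (V_DD − V_DS)/R_D. Equating: 46.5 V_DS² − 29.81 V_DS + 1.71 = 0, giving V_DS = 0.0637 V (the root below V_ov).
I_D = (1.71 − 0.0637) / 16.5 = 0.0998 mA.

I_D = 0.0998 mA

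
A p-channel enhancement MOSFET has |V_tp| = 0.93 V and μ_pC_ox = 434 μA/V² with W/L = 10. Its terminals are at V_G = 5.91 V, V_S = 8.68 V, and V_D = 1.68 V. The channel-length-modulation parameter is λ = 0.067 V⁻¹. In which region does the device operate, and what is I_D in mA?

V_SG = V_S − V_G = 8.68 − 5.91 = 2.77 V; V_SD = V_S − V_D = 8.68 − 1.68 = 7 V.
k_p = μ_pC_ox · (W/L) = 4.34 mA/V².
V_ov = V_SG − |V_tp| = 2.77 − 0.93 = 1.84 V.
Since V_SD = 7 V ≥ V_ov = 1.84 V, the device is in saturation.
I_D = ½ k_p V_ov² (1 + λ V_SD) = 0.5 × 4.34 × 1.84² × (1 + 0.067 × 7) = 10.8 mA.

Saturation; I_D = 10.8 mA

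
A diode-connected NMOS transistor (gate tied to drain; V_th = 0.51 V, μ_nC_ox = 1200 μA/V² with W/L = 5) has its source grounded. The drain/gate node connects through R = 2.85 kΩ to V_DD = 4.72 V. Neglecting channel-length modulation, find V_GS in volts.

V_GS = 1.16 V

With gate tied to drain, V_GS = V_DS ≥ V_GS − V_th, so the device is in saturation.
k_n = μ_nC_ox · (W/L) = 6 mA/V².
KCL at the drain: ½ k_n (V_GS − V_th)² = (V_DD − V_GS)/R.
Let x = V_GS − 0.51. Then 8.55 x² + x − 4.21 = 0, giving x = 0.646 V (positive root), so V_GS = 1.16 V.
I_D = (V_DD − V_GS)/R = (4.72 − 1.16) / 2.85 = 1.25 mA.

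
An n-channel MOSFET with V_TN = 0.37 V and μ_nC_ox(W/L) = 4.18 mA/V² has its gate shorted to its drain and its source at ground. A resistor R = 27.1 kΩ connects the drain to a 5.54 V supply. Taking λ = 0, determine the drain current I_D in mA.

I_D = 0.180 mA

With gate tied to drain, V_GS = V_DS ≥ V_GS − V_TN, so the device is in saturation.
KCL at the drain: ½ k_n (V_GS − V_TN)² = (V_DD − V_GS)/R.
Let x = V_GS − 0.37. Then 56.6 x² + x − 5.17 = 0, giving x = 0.293 V (positive root), so V_GS = 0.663 V.
I_D = (V_DD − V_GS)/R = (5.54 − 0.663) / 27.1 = 0.18 mA.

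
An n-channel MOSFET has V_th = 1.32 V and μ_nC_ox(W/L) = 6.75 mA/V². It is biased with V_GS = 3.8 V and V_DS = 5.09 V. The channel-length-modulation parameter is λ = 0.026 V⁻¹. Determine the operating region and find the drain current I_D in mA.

V_ov = V_GS − V_th = 3.8 − 1.32 = 2.48 V.
Since V_DS = 5.09 V ≥ V_ov = 2.48 V, the device is in saturation.
I_D = ½ k_n V_ov² (1 + λ V_DS) = 0.5 × 6.75 × 2.48² × (1 + 0.026 × 5.09) = 23.5 mA.

Saturation; I_D = 23.5 mA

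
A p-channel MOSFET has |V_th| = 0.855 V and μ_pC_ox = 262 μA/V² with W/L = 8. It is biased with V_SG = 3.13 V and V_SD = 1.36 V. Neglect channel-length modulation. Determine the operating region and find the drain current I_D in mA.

Triode; I_D = 4.55 mA

k_p = μ_pC_ox · (W/L) = 2.096 mA/V².
V_ov = V_SG − |V_th| = 3.13 − 0.855 = 2.27 V.
Since V_SD = 1.36 V < V_ov = 2.27 V, the device is in the triode region.
I_D = k_p [V_ov · V_SD − ½ V_SD²] = 2.096 × [2.27 × 1.36 − 0.5 × 1.36²] = 4.55 mA.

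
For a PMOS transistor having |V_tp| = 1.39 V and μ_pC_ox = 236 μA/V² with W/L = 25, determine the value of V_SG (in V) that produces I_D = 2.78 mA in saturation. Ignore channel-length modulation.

k_p = μ_pC_ox · (W/L) = 5.9 mA/V².
In saturation I_D = ½ k_p (V_SG − |V_tp|)², so V_SG − |V_tp| = √(2 I_D / k_p) = √(2 × 2.78 / 5.9) = 0.971 V.
V_SG = 1.39 + 0.971 = 2.36 V.

V_SG = 2.36 V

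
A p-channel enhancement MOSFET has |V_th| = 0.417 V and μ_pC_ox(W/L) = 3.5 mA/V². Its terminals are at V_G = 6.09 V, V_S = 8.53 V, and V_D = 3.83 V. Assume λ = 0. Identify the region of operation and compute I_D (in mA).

Saturation; I_D = 7.16 mA

V_SG = V_S − V_G = 8.53 − 6.09 = 2.44 V; V_SD = V_S − V_D = 8.53 − 3.83 = 4.7 V.
V_ov = V_SG − |V_th| = 2.44 − 0.417 = 2.02 V.
Since V_SD = 4.7 V ≥ V_ov = 2.02 V, the device is in saturation.
I_D = ½ k_p V_ov² = 0.5 × 3.5 × 2.02² = 7.16 mA.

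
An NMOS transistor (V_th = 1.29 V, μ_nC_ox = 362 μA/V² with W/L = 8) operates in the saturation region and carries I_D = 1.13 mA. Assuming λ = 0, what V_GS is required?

k_n = μ_nC_ox · (W/L) = 2.896 mA/V².
In saturation I_D = ½ k_n (V_GS − V_th)², so V_GS − V_th = √(2 I_D / k_n) = √(2 × 1.13 / 2.896) = 0.883 V.
V_GS = 1.29 + 0.883 = 2.17 V.

V_GS = 2.17 V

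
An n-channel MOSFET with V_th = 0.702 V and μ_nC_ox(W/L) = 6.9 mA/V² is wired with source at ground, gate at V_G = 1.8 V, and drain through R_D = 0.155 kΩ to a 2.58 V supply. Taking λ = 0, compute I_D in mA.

V_GS = V_G = 1.8 V, so V_ov = 1.8 − 0.702 = 1.1 V.
Assume saturation: I_D = ½ k_n V_ov² = 0.5 × 6.9 × 1.1² = 4.16 mA, giving V_DS = V_DD − I_D R_D = 2.58 − 4.16 × 0.155 = 1.94 V.
V_DS = 1.94 V ≥ V_ov = 1.1 V, confirming saturation.

I_D = 4.16 mA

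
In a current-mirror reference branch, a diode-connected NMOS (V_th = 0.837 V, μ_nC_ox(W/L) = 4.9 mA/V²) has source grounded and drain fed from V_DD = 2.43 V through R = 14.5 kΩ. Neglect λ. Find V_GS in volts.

With gate tied to drain, V_GS = V_DS ≥ V_GS − V_th, so the device is in saturation.
KCL at the drain: ½ k_n (V_GS − V_th)² = (V_DD − V_GS)/R.
Let x = V_GS − 0.837. Then 35.5 x² + x − 1.593 = 0, giving x = 0.198 V (positive root), so V_GS = 1.04 V.
I_D = (V_DD − V_GS)/R = (2.43 − 1.04) / 14.5 = 0.0962 mA.

V_GS = 1.04 V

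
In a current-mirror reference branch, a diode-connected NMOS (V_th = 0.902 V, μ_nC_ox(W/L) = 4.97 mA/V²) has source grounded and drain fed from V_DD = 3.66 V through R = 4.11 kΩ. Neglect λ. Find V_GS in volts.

V_GS = 1.37 V

With gate tied to drain, V_GS = V_DS ≥ V_GS − V_th, so the device is in saturation.
KCL at the drain: ½ k_n (V_GS − V_th)² = (V_DD − V_GS)/R.
Let x = V_GS − 0.902. Then 10.2 x² + x − 2.758 = 0, giving x = 0.473 V (positive root), so V_GS = 1.37 V.
I_D = (V_DD − V_GS)/R = (3.66 − 1.37) / 4.11 = 0.556 mA.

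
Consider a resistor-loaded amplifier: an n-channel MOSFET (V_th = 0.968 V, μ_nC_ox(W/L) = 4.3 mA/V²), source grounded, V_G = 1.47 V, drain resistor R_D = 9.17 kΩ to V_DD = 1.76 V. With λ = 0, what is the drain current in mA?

I_D = 0.182 mA

V_GS = V_G = 1.47 V, so V_ov = 1.47 − 0.968 = 0.502 V.
Assume saturation: I_D = ½ k_n V_ov² = 0.5 × 4.3 × 0.502² = 0.542 mA, giving V_DS = V_DD − I_D R_D = 1.76 − 0.542 × 9.17 = -3.21 V.
But -3.21 V < V_ov = 0.502 V, so the device is actually in triode.
In triode I_D = k_n[V_ov V_DS − ½ V_DS²] and I_D = (V_DD − V_DS)/R_D. Equating: 19.7 V_DS² − 20.79 V_DS + 1.76 = 0, giving V_DS = 0.0928 V (the root below V_ov).
I_D = (1.76 − 0.0928) / 9.17 = 0.182 mA.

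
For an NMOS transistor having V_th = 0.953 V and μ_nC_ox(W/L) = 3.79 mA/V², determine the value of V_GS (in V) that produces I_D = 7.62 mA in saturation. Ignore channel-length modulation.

In saturation I_D = ½ k_n (V_GS − V_th)², so V_GS − V_th = √(2 I_D / k_n) = √(2 × 7.62 / 3.79) = 2.01 V.
V_GS = 0.953 + 2.01 = 2.96 V.

V_GS = 2.96 V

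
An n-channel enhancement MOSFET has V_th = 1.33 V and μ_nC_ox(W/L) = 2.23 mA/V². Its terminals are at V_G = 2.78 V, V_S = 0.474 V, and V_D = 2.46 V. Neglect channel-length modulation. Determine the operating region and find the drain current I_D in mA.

Saturation; I_D = 1.06 mA

V_GS = V_G − V_S = 2.78 − 0.474 = 2.31 V; V_DS = V_D − V_S = 2.46 − 0.474 = 1.99 V.
V_ov = V_GS − V_th = 2.31 − 1.33 = 0.976 V.
Since V_DS = 1.99 V ≥ V_ov = 0.976 V, the device is in saturation.
I_D = ½ k_n V_ov² = 0.5 × 2.23 × 0.976² = 1.06 mA.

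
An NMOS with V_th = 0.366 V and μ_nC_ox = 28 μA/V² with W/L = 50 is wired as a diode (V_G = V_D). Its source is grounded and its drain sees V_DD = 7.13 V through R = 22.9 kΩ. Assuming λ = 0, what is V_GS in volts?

With gate tied to drain, V_GS = V_DS ≥ V_GS − V_th, so the device is in saturation.
k_n = μ_nC_ox · (W/L) = 1.4 mA/V².
KCL at the drain: ½ k_n (V_GS − V_th)² = (V_DD − V_GS)/R.
Let x = V_GS − 0.366. Then 16 x² + x − 6.764 = 0, giving x = 0.619 V (positive root), so V_GS = 0.985 V.
I_D = (V_DD − V_GS)/R = (7.13 − 0.985) / 22.9 = 0.268 mA.

V_GS = 0.985 V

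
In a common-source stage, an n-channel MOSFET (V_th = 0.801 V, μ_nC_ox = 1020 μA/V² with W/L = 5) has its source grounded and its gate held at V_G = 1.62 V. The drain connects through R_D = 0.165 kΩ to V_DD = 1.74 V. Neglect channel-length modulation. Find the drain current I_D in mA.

I_D = 1.71 mA

V_GS = V_G = 1.62 V, so V_ov = 1.62 − 0.801 = 0.819 V.
k_n = μ_nC_ox · (W/L) = 5.1 mA/V².
Assume saturation: I_D = ½ k_n V_ov² = 0.5 × 5.1 × 0.819² = 1.71 mA, giving V_DS = V_DD − I_D R_D = 1.74 − 1.71 × 0.165 = 1.46 V.
V_DS = 1.46 V ≥ V_ov = 0.819 V, confirming saturation.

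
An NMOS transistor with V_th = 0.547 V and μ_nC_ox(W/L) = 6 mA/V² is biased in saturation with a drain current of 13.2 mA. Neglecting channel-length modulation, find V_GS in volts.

In saturation I_D = ½ k_n (V_GS − V_th)², so V_GS − V_th = √(2 I_D / k_n) = √(2 × 13.2 / 6) = 2.1 V.
V_GS = 0.547 + 2.1 = 2.64 V.

V_GS = 2.64 V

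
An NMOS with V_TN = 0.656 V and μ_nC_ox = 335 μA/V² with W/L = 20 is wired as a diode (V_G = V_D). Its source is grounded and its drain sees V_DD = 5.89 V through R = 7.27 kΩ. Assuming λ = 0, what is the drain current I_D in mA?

I_D = 0.659 mA

With gate tied to drain, V_GS = V_DS ≥ V_GS − V_TN, so the device is in saturation.
k_n = μ_nC_ox · (W/L) = 6.7 mA/V².
KCL at the drain: ½ k_n (V_GS − V_TN)² = (V_DD − V_GS)/R.
Let x = V_GS − 0.656. Then 24.4 x² + x − 5.234 = 0, giving x = 0.444 V (positive root), so V_GS = 1.1 V.
I_D = (V_DD − V_GS)/R = (5.89 − 1.1) / 7.27 = 0.659 mA.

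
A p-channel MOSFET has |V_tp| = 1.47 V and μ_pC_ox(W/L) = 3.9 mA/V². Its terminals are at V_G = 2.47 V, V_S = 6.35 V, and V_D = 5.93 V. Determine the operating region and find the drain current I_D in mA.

V_SG = V_S − V_G = 6.35 − 2.47 = 3.88 V; V_SD = V_S − V_D = 6.35 − 5.93 = 0.42 V.
V_ov = V_SG − |V_tp| = 3.88 − 1.47 = 2.41 V.
Since V_SD = 0.42 V < V_ov = 2.41 V, the device is in the triode region.
I_D = k_p [V_ov · V_SD − ½ V_SD²] = 3.9 × [2.41 × 0.42 − 0.5 × 0.42²] = 3.6 mA.

Triode; I_D = 3.60 mA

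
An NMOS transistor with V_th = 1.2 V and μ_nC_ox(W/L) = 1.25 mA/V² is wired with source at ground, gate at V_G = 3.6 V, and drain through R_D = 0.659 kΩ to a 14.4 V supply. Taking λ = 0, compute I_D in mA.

I_D = 3.60 mA

V_GS = V_G = 3.6 V, so V_ov = 3.6 − 1.2 = 2.4 V.
Assume saturation: I_D = ½ k_n V_ov² = 0.5 × 1.25 × 2.4² = 3.6 mA, giving V_DS = V_DD − I_D R_D = 14.4 − 3.6 × 0.659 = 12 V.
V_DS = 12 V ≥ V_ov = 2.4 V, confirming saturation.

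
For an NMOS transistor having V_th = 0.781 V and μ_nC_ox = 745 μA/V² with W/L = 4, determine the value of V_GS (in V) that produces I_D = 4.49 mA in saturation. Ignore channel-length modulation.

V_GS = 2.52 V

k_n = μ_nC_ox · (W/L) = 2.98 mA/V².
In saturation I_D = ½ k_n (V_GS − V_th)², so V_GS − V_th = √(2 I_D / k_n) = √(2 × 4.49 / 2.98) = 1.74 V.
V_GS = 0.781 + 1.74 = 2.52 V.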